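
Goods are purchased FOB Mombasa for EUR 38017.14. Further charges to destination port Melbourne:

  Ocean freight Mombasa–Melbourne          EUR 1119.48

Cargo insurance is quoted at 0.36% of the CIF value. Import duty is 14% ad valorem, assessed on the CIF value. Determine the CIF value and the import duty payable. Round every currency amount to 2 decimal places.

CIF value: EUR 39278.02; import duty: EUR 5498.92

Let C be the CIF value. C = FOB price + freight + 0.36% × C
C − 0.36% × C = 38017.14 + 1119.48
0.9964 × C = 39136.62
C = 39136.62 / 0.9964 = 39278.02
Insurance premium = 0.36% × 39278.02 = 141.40
Import duty = 39278.02 × 14% = 5498.92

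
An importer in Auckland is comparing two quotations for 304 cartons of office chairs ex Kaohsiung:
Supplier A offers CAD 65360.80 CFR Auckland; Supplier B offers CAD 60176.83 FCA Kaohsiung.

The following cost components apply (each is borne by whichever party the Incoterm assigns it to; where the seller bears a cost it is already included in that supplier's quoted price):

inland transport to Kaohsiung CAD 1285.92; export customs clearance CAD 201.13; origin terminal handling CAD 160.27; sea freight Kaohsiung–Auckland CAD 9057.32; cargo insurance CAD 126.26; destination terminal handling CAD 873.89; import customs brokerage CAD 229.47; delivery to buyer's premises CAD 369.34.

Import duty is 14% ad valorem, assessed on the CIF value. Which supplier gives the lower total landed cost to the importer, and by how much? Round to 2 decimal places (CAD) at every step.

Supplier A (CFR):
CIF value = CFR price + insurance = 65360.80 + 126.26 = 65487.06
Import duty = 65487.06 × 14% = 9168.19
Buyer bears (A): 126.26 + 873.89 + 229.47 + 369.34 = 1598.96
Landed cost (A) = invoice 65360.80 + 1598.96 + duty 9168.19 = 76127.95
Supplier B (FCA):
CIF value = FCA price + origin terminal + freight + insurance = 60176.83 + 160.27 + 9057.32 + 126.26 = 69520.68
Import duty = 69520.68 × 14% = 9732.90
Buyer bears (B): 160.27 + 9057.32 + 126.26 + 873.89 + 229.47 + 369.34 = 10816.55
Landed cost (B) = invoice 60176.83 + 10816.55 + duty 9732.90 = 80726.28
Difference = |76127.95 − 80726.28| = 4598.33

Supplier A is cheaper by CAD 4598.33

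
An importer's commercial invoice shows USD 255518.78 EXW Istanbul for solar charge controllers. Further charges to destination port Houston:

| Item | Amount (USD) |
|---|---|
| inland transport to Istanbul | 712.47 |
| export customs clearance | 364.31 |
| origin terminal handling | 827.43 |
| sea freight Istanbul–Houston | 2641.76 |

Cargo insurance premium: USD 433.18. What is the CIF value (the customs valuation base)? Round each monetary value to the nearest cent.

CIF = EXW price + pre-shipment costs + freight + insurance
CIF = 255518.78 + 712.47 + 364.31 + 827.43 + 2641.76 + 433.18 = 260497.93

CIF value: USD 260497.93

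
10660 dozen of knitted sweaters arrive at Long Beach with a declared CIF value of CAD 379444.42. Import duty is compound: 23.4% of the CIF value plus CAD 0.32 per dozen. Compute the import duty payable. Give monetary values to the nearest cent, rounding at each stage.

Import duty: CAD 92201.19

Ad valorem component: 379444.42 × 23.4% = 88789.99
Specific component: 10660 × 0.32 = 3411.20
Import duty = 88789.99 + 3411.20 = 92201.19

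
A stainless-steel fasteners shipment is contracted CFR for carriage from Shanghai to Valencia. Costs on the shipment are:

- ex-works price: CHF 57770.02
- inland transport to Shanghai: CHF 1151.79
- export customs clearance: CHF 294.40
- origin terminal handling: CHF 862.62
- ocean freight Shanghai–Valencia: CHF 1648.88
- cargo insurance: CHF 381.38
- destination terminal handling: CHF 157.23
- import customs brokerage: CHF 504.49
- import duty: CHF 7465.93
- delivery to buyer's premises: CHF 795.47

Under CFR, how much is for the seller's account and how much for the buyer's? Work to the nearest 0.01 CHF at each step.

CFR: the seller pays costs through ocean freight to the destination port, but not insurance.
Seller's account: goods 57770.02 + inland to port 1151.79 + export clearance 294.40 + origin terminal 862.62 + freight 1648.88 = 61727.71
Buyer's account: insurance 381.38 + destination terminal 157.23 + brokerage 504.49 + duty 7465.93 + delivery 795.47 = 9304.50

Seller: CHF 61727.71; buyer: CHF 9304.50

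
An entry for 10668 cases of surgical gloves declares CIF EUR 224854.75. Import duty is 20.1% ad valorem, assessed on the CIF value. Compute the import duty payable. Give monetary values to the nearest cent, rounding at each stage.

Import duty: EUR 45195.80

Import duty = 224854.75 × 20.1% = 45195.80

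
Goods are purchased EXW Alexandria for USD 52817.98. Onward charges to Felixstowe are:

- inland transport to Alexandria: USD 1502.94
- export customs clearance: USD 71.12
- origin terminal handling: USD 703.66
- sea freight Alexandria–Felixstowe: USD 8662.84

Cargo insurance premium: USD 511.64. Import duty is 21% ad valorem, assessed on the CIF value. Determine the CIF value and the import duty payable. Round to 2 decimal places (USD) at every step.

CIF = EXW price + pre-shipment costs + freight + insurance
CIF = 52817.98 + 1502.94 + 71.12 + 703.66 + 8662.84 + 511.64 = 64270.18
Import duty = 64270.18 × 21% = 13496.74

CIF value: USD 64270.18; import duty: USD 13496.74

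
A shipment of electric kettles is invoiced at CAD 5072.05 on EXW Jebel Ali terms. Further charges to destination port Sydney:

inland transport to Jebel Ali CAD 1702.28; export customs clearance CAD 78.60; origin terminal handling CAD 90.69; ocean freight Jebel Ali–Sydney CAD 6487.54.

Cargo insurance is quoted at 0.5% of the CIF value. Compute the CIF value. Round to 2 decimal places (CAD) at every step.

Let C be the CIF value. C = EXW price + pre-shipment costs + freight + 0.5% × C
C − 0.5% × C = 5072.05 + 1702.28 + 78.60 + 90.69 + 6487.54
0.995 × C = 13431.16
C = 13431.16 / 0.995 = 13498.65
Insurance premium = 0.5% × 13498.65 = 67.49

CIF value: CAD 13498.65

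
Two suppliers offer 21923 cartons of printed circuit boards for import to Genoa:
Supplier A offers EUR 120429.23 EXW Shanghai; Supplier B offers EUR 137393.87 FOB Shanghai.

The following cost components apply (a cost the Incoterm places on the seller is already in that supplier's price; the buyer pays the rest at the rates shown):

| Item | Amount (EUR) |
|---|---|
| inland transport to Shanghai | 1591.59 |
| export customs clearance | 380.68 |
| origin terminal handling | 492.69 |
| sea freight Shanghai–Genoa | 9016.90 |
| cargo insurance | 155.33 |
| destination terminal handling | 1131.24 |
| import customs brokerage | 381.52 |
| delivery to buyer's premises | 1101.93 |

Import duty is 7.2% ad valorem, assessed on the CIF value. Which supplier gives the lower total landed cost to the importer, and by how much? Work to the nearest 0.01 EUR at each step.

Supplier A is cheaper by EUR 15543.66

Supplier A (EXW):
CIF value = EXW price + inland to port + export clearance + origin terminal + freight + insurance = 120429.23 + 1591.59 + 380.68 + 492.69 + 9016.90 + 155.33 = 132066.42
Import duty = 132066.42 × 7.2% = 9508.78
Buyer bears (A): 1591.59 + 380.68 + 492.69 + 9016.90 + 155.33 + 1131.24 + 381.52 + 1101.93 = 14251.88
Landed cost (A) = invoice 120429.23 + 14251.88 + duty 9508.78 = 144189.89
Supplier B (FOB):
CIF value = FOB price + freight + insurance = 137393.87 + 9016.90 + 155.33 = 146566.10
Import duty = 146566.10 × 7.2% = 10552.76
Buyer bears (B): 9016.90 + 155.33 + 1131.24 + 381.52 + 1101.93 = 11786.92
Landed cost (B) = invoice 137393.87 + 11786.92 + duty 10552.76 = 159733.55
Difference = |144189.89 − 159733.55| = 15543.66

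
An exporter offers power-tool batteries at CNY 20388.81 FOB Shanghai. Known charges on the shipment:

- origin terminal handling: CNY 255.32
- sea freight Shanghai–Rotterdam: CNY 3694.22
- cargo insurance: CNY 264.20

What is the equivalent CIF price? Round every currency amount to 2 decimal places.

Not relevant to the conversion: origin terminal — on the seller under both FOB and CIF; already in the FOB price and stays in the CIF price.
From FOB to CIF, the seller additionally bears: freight, insurance.
CIF price = 20388.81 + 3694.22 + 264.20 = 24347.23

CIF price: CNY 24347.23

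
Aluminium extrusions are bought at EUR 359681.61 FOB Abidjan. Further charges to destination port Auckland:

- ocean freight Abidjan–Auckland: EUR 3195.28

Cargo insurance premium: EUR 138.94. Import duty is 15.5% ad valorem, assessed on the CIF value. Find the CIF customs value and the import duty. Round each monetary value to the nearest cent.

CIF value: EUR 363015.83; import duty: EUR 56267.45

CIF = FOB price + freight + insurance
CIF = 359681.61 + 3195.28 + 138.94 = 363015.83
Import duty = 363015.83 × 15.5% = 56267.45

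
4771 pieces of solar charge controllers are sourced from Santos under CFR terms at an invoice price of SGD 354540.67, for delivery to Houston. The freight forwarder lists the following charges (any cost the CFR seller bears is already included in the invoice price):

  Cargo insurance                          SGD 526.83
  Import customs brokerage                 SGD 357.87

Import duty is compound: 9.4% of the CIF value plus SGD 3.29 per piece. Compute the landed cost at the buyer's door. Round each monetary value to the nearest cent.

CFR: the seller pays costs through ocean freight to the destination port, but not insurance.
CIF value = CFR price + insurance = 354540.67 + 526.83 = 355067.50
Ad valorem component: 355067.50 × 9.4% = 33376.35
Specific component: 4771 × 3.29 = 15696.59
Import duty = 33376.35 + 15696.59 = 49072.94
Buyer bears: insurance 526.83 + brokerage 357.87 + duty 49072.94 = 49957.64
Landed cost = invoice 354540.67 + 49957.64 = 404498.31

Total landed cost: SGD 404498.31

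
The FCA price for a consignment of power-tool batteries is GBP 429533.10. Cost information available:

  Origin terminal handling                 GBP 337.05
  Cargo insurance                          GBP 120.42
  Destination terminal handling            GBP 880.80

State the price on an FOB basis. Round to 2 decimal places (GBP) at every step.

Not relevant to the conversion: insurance, destination terminal — on the buyer under both terms; not part of either seller's price.
From FCA to FOB, the seller additionally bears: origin terminal.
FOB price = 429533.10 + 337.05 = 429870.15

FOB price: GBP 429870.15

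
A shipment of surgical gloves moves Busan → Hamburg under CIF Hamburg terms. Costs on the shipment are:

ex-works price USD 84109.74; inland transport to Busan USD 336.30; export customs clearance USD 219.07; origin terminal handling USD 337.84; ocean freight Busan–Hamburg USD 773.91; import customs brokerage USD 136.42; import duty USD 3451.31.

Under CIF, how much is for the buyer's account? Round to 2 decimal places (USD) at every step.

Buyer's account: USD 3587.73

CIF: the seller pays costs through ocean freight and marine insurance to the destination port.
Seller's account: goods 84109.74 + inland to port 336.30 + export clearance 219.07 + origin terminal 337.84 + freight 773.91 = 85776.86
Buyer's account: brokerage 136.42 + duty 3451.31 = 3587.73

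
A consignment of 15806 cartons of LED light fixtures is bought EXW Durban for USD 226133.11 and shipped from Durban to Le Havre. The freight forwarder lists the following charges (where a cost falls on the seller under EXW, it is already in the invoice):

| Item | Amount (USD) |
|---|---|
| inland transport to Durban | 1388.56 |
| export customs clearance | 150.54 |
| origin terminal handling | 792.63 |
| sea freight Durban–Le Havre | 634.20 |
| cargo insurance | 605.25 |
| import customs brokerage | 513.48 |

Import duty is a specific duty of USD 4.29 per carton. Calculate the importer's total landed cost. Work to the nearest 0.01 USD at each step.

EXW: the seller makes goods available at their premises; the buyer bears all onward costs.
CIF value = EXW price + inland to port + export clearance + origin terminal + freight + insurance = 226133.11 + 1388.56 + 150.54 + 792.63 + 634.20 + 605.25 = 229704.29
Import duty = 15806 × 4.29 = 67807.74
Buyer bears: inland to port 1388.56 + export clearance 150.54 + origin terminal 792.63 + freight 634.20 + insurance 605.25 + brokerage 513.48 + duty 67807.74 = 71892.40
Landed cost = invoice 226133.11 + 71892.40 = 298025.51

Total landed cost: USD 298025.51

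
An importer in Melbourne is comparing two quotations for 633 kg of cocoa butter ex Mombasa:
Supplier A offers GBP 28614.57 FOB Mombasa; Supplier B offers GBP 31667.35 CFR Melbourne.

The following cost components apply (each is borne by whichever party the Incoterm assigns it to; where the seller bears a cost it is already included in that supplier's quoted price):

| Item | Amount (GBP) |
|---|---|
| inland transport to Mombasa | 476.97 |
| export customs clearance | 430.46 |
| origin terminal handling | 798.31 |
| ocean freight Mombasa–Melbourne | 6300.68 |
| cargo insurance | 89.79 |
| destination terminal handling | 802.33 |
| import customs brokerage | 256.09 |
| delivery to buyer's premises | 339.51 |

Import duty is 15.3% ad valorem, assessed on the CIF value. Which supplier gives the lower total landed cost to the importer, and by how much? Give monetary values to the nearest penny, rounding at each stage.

Supplier B is cheaper by GBP 3744.83

Supplier A (FOB):
CIF value = FOB price + freight + insurance = 28614.57 + 6300.68 + 89.79 = 35005.04
Import duty = 35005.04 × 15.3% = 5355.77
Buyer bears (A): 6300.68 + 89.79 + 802.33 + 256.09 + 339.51 = 7788.40
Landed cost (A) = invoice 28614.57 + 7788.40 + duty 5355.77 = 41758.74
Supplier B (CFR):
CIF value = CFR price + insurance = 31667.35 + 89.79 = 31757.14
Import duty = 31757.14 × 15.3% = 4858.84
Buyer bears (B): 89.79 + 802.33 + 256.09 + 339.51 = 1487.72
Landed cost (B) = invoice 31667.35 + 1487.72 + duty 4858.84 = 38013.91
Difference = |41758.74 − 38013.91| = 3744.83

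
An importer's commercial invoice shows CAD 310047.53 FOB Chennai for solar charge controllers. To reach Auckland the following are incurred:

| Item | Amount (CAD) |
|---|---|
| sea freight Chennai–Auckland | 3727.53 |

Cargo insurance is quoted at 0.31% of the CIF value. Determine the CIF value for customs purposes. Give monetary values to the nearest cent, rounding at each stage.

Let C be the CIF value. C = FOB price + freight + 0.31% × C
C − 0.31% × C = 310047.53 + 3727.53
0.9969 × C = 313775.06
C = 313775.06 / 0.9969 = 314750.79
Insurance premium = 0.31% × 314750.79 = 975.73

CIF value: CAD 314750.79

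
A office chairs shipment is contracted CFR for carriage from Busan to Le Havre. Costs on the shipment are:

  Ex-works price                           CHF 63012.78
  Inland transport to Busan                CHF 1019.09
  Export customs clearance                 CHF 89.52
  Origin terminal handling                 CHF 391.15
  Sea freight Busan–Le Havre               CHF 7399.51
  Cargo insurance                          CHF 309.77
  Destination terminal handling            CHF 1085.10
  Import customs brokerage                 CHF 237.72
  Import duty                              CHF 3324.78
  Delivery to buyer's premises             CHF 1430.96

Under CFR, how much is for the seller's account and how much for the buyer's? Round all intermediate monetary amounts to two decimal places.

CFR: the seller pays costs through ocean freight to the destination port, but not insurance.
Seller's account: goods 63012.78 + inland to port 1019.09 + export clearance 89.52 + origin terminal 391.15 + freight 7399.51 = 71912.05
Buyer's account: insurance 309.77 + destination terminal 1085.10 + brokerage 237.72 + duty 3324.78 + delivery 1430.96 = 6388.33

Seller: CHF 71912.05; buyer: CHF 6388.33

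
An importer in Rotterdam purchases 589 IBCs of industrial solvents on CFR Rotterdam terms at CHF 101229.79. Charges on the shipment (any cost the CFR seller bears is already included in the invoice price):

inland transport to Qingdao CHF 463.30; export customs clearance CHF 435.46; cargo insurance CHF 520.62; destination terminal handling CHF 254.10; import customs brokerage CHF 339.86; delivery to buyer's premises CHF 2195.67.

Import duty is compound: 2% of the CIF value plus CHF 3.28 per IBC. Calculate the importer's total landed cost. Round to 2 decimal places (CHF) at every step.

CFR: the seller pays costs through ocean freight to the destination port, but not insurance.
Already in the invoice (seller's account under CFR): inland to port, export clearance — exclude.
CIF value = CFR price + insurance = 101229.79 + 520.62 = 101750.41
Ad valorem component: 101750.41 × 2% = 2035.01
Specific component: 589 × 3.28 = 1931.92
Import duty = 2035.01 + 1931.92 = 3966.93
Buyer bears: insurance 520.62 + destination terminal 254.10 + brokerage 339.86 + delivery 2195.67 + duty 3966.93 = 7277.18
Landed cost = invoice 101229.79 + 7277.18 = 108506.97

Total landed cost: CHF 108506.97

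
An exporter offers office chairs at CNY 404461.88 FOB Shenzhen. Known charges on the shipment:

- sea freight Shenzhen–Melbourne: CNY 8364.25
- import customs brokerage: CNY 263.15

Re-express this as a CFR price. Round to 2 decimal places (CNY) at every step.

CFR price: CNY 412826.13

Not relevant to the conversion: brokerage — on the buyer under both terms; not part of either seller's price.
From FOB to CFR, the seller additionally bears: freight.
CFR price = 404461.88 + 8364.25 = 412826.13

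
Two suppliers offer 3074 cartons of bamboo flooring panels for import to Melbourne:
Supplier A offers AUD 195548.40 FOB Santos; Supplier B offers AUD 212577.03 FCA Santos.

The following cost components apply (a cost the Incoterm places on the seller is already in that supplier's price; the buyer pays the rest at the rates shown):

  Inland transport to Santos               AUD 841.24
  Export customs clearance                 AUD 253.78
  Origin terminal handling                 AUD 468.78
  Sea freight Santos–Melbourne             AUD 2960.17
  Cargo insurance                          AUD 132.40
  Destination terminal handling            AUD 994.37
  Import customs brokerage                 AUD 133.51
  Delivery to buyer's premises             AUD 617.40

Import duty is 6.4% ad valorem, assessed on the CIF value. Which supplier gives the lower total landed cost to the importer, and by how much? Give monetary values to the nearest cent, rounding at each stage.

Supplier A (FOB):
CIF value = FOB price + freight + insurance = 195548.40 + 2960.17 + 132.40 = 198640.97
Import duty = 198640.97 × 6.4% = 12713.02
Buyer bears (A): 2960.17 + 132.40 + 994.37 + 133.51 + 617.40 = 4837.85
Landed cost (A) = invoice 195548.40 + 4837.85 + duty 12713.02 = 213099.27
Supplier B (FCA):
CIF value = FCA price + origin terminal + freight + insurance = 212577.03 + 468.78 + 2960.17 + 132.40 = 216138.38
Import duty = 216138.38 × 6.4% = 13832.86
Buyer bears (B): 468.78 + 2960.17 + 132.40 + 994.37 + 133.51 + 617.40 = 5306.63
Landed cost (B) = invoice 212577.03 + 5306.63 + duty 13832.86 = 231716.52
Difference = |213099.27 − 231716.52| = 18617.25

Supplier A is cheaper by AUD 18617.25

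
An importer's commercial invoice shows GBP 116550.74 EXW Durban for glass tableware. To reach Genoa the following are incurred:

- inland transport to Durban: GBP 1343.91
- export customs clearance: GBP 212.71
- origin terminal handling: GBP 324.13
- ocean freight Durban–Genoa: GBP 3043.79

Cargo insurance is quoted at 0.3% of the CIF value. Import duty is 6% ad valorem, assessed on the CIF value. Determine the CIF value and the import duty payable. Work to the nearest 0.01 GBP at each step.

CIF value: GBP 121840.80; import duty: GBP 7310.45

Let C be the CIF value. C = EXW price + pre-shipment costs + freight + 0.3% × C
C − 0.3% × C = 116550.74 + 1343.91 + 212.71 + 324.13 + 3043.79
0.997 × C = 121475.28
C = 121475.28 / 0.997 = 121840.80
Insurance premium = 0.3% × 121840.80 = 365.52
Import duty = 121840.80 × 6% = 7310.45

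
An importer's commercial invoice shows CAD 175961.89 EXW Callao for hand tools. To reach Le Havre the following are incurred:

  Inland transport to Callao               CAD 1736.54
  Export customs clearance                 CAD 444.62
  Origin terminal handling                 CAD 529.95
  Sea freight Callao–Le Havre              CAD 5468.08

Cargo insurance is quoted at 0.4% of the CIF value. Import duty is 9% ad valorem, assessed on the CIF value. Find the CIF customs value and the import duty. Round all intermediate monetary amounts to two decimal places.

CIF value: CAD 184880.60; import duty: CAD 16639.25

Let C be the CIF value. C = EXW price + pre-shipment costs + freight + 0.4% × C
C − 0.4% × C = 175961.89 + 1736.54 + 444.62 + 529.95 + 5468.08
0.996 × C = 184141.08
C = 184141.08 / 0.996 = 184880.60
Insurance premium = 0.4% × 184880.60 = 739.52
Import duty = 184880.60 × 9% = 16639.25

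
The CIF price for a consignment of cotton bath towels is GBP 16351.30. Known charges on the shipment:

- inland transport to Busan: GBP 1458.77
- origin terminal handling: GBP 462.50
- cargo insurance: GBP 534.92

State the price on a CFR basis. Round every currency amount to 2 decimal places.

Not relevant to the conversion: origin terminal, inland to port — on the seller under both CIF and CFR; already in the CIF price and stays in the CFR price.
From CIF to CFR, the seller no longer bears: insurance.
CFR price = 16351.30 − 534.92 = 15816.38

CFR price: GBP 15816.38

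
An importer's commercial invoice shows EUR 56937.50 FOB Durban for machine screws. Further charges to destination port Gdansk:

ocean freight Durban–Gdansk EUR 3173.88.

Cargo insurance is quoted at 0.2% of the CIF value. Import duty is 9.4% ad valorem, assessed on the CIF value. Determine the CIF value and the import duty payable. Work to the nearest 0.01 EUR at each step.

Let C be the CIF value. C = FOB price + freight + 0.2% × C
C − 0.2% × C = 56937.50 + 3173.88
0.998 × C = 60111.38
C = 60111.38 / 0.998 = 60231.84
Insurance premium = 0.2% × 60231.84 = 120.46
Import duty = 60231.84 × 9.4% = 5661.79

CIF value: EUR 60231.84; import duty: EUR 5661.79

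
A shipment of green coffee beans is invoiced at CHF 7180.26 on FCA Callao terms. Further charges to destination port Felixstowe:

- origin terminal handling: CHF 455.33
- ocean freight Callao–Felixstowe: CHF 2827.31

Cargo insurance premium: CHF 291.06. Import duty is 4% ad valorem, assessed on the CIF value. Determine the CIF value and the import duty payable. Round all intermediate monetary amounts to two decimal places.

CIF value: CHF 10753.96; import duty: CHF 430.16

CIF = FCA price + pre-shipment costs + freight + insurance
CIF = 7180.26 + 455.33 + 2827.31 + 291.06 = 10753.96
Import duty = 10753.96 × 4% = 430.16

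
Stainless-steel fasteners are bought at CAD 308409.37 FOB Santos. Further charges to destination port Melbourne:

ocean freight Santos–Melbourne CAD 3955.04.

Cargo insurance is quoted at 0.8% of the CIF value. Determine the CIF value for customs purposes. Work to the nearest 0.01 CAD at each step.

Let C be the CIF value. C = FOB price + freight + 0.8% × C
C − 0.8% × C = 308409.37 + 3955.04
0.992 × C = 312364.41
C = 312364.41 / 0.992 = 314883.48
Insurance premium = 0.8% × 314883.48 = 2519.07

CIF value: CAD 314883.48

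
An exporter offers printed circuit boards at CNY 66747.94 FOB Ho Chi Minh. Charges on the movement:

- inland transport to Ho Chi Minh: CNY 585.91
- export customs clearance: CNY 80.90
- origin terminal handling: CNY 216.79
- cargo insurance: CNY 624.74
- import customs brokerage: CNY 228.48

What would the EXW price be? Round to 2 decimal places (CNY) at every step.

Not relevant to the conversion: brokerage, insurance — on the buyer under both terms; not part of either seller's price.
From FOB to EXW, the seller no longer bears: inland to port, export clearance, origin terminal.
EXW price = 66747.94 − 585.91 − 80.90 − 216.79 = 65864.34

EXW price: CNY 65864.34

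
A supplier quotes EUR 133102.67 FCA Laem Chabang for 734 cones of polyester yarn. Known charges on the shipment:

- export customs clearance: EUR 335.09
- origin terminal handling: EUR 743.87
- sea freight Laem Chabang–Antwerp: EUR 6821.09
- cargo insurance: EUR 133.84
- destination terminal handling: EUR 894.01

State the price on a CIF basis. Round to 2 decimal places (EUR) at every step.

CIF price: EUR 140801.47

Not relevant to the conversion: export clearance — on the seller under both FCA and CIF; already in the FCA price and stays in the CIF price. destination terminal — on the buyer under both terms; not part of either seller's price.
From FCA to CIF, the seller additionally bears: origin terminal, freight, insurance.
CIF price = 133102.67 + 743.87 + 6821.09 + 133.84 = 140801.47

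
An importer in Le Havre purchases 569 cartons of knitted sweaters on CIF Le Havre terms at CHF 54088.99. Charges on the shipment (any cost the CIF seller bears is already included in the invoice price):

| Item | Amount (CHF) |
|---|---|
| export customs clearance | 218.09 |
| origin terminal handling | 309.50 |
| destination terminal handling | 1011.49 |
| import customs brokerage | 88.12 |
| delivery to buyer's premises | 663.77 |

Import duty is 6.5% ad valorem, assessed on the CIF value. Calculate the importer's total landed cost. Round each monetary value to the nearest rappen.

Total landed cost: CHF 59368.15

CIF: the seller pays costs through ocean freight and marine insurance to the destination port.
Already in the invoice (seller's account under CIF): export clearance, origin terminal — exclude.
The CIF price already equals the CIF value: 54088.99
Import duty = 54088.99 × 6.5% = 3515.78
Buyer bears: destination terminal 1011.49 + brokerage 88.12 + delivery 663.77 + duty 3515.78 = 5279.16
Landed cost = invoice 54088.99 + 5279.16 = 59368.15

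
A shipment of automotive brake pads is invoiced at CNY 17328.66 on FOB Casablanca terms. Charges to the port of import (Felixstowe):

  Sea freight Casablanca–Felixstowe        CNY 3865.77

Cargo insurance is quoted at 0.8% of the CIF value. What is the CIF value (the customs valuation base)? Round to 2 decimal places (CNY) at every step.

Let C be the CIF value. C = FOB price + freight + 0.8% × C
C − 0.8% × C = 17328.66 + 3865.77
0.992 × C = 21194.43
C = 21194.43 / 0.992 = 21365.35
Insurance premium = 0.8% × 21365.35 = 170.92

CIF value: CNY 21365.35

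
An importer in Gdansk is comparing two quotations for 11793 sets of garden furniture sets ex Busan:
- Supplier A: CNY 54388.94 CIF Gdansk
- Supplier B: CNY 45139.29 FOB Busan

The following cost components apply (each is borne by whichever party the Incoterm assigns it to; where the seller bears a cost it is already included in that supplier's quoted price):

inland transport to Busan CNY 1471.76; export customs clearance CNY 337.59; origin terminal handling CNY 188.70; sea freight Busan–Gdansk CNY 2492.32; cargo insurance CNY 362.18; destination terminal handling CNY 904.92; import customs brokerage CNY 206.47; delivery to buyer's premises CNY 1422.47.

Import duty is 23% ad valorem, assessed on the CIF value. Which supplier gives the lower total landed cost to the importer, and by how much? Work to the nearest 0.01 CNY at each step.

Supplier A (CIF):
The CIF price already equals the CIF value: 54388.94
Import duty = 54388.94 × 23% = 12509.46
Buyer bears (A): 904.92 + 206.47 + 1422.47 = 2533.86
Landed cost (A) = invoice 54388.94 + 2533.86 + duty 12509.46 = 69432.26
Supplier B (FOB):
CIF value = FOB price + freight + insurance = 45139.29 + 2492.32 + 362.18 = 47993.79
Import duty = 47993.79 × 23% = 11038.57
Buyer bears (B): 2492.32 + 362.18 + 904.92 + 206.47 + 1422.47 = 5388.36
Landed cost (B) = invoice 45139.29 + 5388.36 + duty 11038.57 = 61566.22
Difference = |69432.26 − 61566.22| = 7866.04

Supplier B is cheaper by CNY 7866.04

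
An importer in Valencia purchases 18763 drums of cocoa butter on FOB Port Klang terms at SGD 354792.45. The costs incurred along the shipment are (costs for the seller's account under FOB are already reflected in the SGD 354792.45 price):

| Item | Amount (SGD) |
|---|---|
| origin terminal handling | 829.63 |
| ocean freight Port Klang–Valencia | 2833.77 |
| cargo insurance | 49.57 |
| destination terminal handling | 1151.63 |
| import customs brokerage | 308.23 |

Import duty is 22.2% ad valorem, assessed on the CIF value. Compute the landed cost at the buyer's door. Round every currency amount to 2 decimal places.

Total landed cost: SGD 438539.68

FOB: the seller bears costs until goods are on board at the origin port; the buyer bears freight, insurance and all costs thereafter.
Already in the invoice (seller's account under FOB): origin terminal — exclude.
CIF value = FOB price + freight + insurance = 354792.45 + 2833.77 + 49.57 = 357675.79
Import duty = 357675.79 × 22.2% = 79404.03
Buyer bears: freight 2833.77 + insurance 49.57 + destination terminal 1151.63 + brokerage 308.23 + duty 79404.03 = 83747.23
Landed cost = invoice 354792.45 + 83747.23 = 438539.68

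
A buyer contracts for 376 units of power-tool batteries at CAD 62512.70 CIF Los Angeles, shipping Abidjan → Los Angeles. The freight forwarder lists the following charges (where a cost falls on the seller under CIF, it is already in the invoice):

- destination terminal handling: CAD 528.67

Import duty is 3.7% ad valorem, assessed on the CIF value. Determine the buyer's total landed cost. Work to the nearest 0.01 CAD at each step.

Total landed cost: CAD 65354.34

CIF: the seller pays costs through ocean freight and marine insurance to the destination port.
The CIF price already equals the CIF value: 62512.70
Import duty = 62512.70 × 3.7% = 2312.97
Buyer bears: destination terminal 528.67 + duty 2312.97 = 2841.64
Landed cost = invoice 62512.70 + 2841.64 = 65354.34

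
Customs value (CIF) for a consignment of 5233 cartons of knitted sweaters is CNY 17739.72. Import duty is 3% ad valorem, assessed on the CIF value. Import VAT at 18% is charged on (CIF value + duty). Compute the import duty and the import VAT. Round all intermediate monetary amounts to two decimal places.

Import duty = 17739.72 × 3% = 532.19
VAT base = CIF + duty = 17739.72 + 532.19 = 18271.91
Import VAT = 18271.91 × 18% = 3288.94

Import duty: CNY 532.19; import VAT: CNY 3288.94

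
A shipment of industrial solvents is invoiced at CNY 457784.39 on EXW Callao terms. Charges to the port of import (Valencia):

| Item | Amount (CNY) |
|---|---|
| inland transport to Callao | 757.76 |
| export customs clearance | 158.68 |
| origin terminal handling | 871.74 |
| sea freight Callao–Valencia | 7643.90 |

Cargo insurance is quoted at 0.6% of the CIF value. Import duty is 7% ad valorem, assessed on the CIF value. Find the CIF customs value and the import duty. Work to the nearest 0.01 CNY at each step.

CIF value: CNY 470036.69; import duty: CNY 32902.57

Let C be the CIF value. C = EXW price + pre-shipment costs + freight + 0.6% × C
C − 0.6% × C = 457784.39 + 757.76 + 158.68 + 871.74 + 7643.90
0.994 × C = 467216.47
C = 467216.47 / 0.994 = 470036.69
Insurance premium = 0.6% × 470036.69 = 2820.22
Import duty = 470036.69 × 7% = 32902.57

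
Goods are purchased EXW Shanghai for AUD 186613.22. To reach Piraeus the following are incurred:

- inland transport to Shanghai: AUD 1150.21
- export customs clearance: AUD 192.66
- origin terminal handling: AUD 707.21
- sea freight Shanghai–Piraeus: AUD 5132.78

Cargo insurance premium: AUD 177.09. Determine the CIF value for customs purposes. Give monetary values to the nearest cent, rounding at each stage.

CIF value: AUD 193973.17

CIF = EXW price + pre-shipment costs + freight + insurance
CIF = 186613.22 + 1150.21 + 192.66 + 707.21 + 5132.78 + 177.09 = 193973.17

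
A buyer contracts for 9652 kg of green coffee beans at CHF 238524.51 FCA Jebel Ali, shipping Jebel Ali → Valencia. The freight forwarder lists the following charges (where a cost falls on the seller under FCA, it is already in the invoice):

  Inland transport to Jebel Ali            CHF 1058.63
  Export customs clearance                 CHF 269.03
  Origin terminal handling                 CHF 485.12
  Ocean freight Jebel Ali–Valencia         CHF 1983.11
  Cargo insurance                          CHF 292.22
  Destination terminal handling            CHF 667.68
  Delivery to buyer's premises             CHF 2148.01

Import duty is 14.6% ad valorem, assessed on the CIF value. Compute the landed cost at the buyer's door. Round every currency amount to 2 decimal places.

Total landed cost: CHF 279328.25

FCA: the seller delivers export-cleared goods to the carrier; the buyer bears costs from that point.
Already in the invoice (seller's account under FCA): inland to port, export clearance — exclude.
CIF value = FCA price + origin terminal + freight + insurance = 238524.51 + 485.12 + 1983.11 + 292.22 = 241284.96
Import duty = 241284.96 × 14.6% = 35227.60
Buyer bears: origin terminal 485.12 + freight 1983.11 + insurance 292.22 + destination terminal 667.68 + delivery 2148.01 + duty 35227.60 = 40803.74
Landed cost = invoice 238524.51 + 40803.74 = 279328.25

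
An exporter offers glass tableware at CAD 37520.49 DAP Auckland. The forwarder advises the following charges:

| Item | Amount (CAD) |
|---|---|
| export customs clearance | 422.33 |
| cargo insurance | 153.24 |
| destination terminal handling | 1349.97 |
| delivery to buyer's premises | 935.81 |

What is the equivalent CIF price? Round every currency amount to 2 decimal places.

Not relevant to the conversion: export clearance, insurance — on the seller under both DAP and CIF; already in the DAP price and stays in the CIF price.
From DAP to CIF, the seller no longer bears: destination terminal, delivery.
CIF price = 37520.49 − 1349.97 − 935.81 = 35234.71

CIF price: CAD 35234.71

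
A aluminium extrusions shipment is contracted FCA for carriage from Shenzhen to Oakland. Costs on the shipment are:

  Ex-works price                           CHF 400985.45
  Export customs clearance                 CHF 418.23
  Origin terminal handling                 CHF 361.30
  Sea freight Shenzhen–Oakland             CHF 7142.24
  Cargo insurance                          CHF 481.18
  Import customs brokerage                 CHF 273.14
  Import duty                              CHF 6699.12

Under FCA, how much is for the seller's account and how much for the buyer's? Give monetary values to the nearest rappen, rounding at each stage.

Seller: CHF 401403.68; buyer: CHF 14956.98

FCA: the seller delivers export-cleared goods to the carrier; the buyer bears costs from that point.
Seller's account: goods 400985.45 + export clearance 418.23 = 401403.68
Buyer's account: origin terminal 361.30 + freight 7142.24 + insurance 481.18 + brokerage 273.14 + duty 6699.12 = 14956.98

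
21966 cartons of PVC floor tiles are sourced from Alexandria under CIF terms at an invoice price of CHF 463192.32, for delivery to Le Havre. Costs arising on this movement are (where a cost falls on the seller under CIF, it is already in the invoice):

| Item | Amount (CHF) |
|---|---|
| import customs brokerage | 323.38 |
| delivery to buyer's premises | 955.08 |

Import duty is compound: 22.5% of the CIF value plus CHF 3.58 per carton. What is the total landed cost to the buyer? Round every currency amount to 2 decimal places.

CIF: the seller pays costs through ocean freight and marine insurance to the destination port.
The CIF price already equals the CIF value: 463192.32
Ad valorem component: 463192.32 × 22.5% = 104218.27
Specific component: 21966 × 3.58 = 78638.28
Import duty = 104218.27 + 78638.28 = 182856.55
Buyer bears: brokerage 323.38 + delivery 955.08 + duty 182856.55 = 184135.01
Landed cost = invoice 463192.32 + 184135.01 = 647327.33

Total landed cost: CHF 647327.33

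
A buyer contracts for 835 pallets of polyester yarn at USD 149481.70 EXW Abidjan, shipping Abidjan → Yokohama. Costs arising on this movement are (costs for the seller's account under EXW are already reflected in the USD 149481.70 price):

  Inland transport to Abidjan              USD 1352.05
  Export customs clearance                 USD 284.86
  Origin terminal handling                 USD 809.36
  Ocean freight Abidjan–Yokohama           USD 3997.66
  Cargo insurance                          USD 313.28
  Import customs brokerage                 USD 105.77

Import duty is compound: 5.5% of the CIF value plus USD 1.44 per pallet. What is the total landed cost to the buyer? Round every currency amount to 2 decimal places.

EXW: the seller makes goods available at their premises; the buyer bears all onward costs.
CIF value = EXW price + inland to port + export clearance + origin terminal + freight + insurance = 149481.70 + 1352.05 + 284.86 + 809.36 + 3997.66 + 313.28 = 156238.91
Ad valorem component: 156238.91 × 5.5% = 8593.14
Specific component: 835 × 1.44 = 1202.40
Import duty = 8593.14 + 1202.40 = 9795.54
Buyer bears: inland to port 1352.05 + export clearance 284.86 + origin terminal 809.36 + freight 3997.66 + insurance 313.28 + brokerage 105.77 + duty 9795.54 = 16658.52
Landed cost = invoice 149481.70 + 16658.52 = 166140.22

Total landed cost: USD 166140.22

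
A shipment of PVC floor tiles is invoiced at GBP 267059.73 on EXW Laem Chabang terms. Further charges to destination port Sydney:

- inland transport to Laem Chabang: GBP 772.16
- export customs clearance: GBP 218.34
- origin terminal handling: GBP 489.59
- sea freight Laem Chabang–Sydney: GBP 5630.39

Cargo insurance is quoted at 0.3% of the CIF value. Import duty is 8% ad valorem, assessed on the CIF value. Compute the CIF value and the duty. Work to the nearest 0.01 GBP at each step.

Let C be the CIF value. C = EXW price + pre-shipment costs + freight + 0.3% × C
C − 0.3% × C = 267059.73 + 772.16 + 218.34 + 489.59 + 5630.39
0.997 × C = 274170.21
C = 274170.21 / 0.997 = 274995.20
Insurance premium = 0.3% × 274995.20 = 824.99
Import duty = 274995.20 × 8% = 21999.62

CIF value: GBP 274995.20; import duty: GBP 21999.62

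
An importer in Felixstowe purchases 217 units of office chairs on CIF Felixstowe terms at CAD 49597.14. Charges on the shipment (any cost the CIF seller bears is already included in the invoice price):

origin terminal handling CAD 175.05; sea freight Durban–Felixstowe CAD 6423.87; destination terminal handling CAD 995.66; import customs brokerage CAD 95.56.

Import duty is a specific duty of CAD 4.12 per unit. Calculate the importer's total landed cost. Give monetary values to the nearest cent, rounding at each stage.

CIF: the seller pays costs through ocean freight and marine insurance to the destination port.
Already in the invoice (seller's account under CIF): origin terminal, freight — exclude.
The CIF price already equals the CIF value: 49597.14
Import duty = 217 × 4.12 = 894.04
Buyer bears: destination terminal 995.66 + brokerage 95.56 + duty 894.04 = 1985.26
Landed cost = invoice 49597.14 + 1985.26 = 51582.40

Total landed cost: CAD 51582.40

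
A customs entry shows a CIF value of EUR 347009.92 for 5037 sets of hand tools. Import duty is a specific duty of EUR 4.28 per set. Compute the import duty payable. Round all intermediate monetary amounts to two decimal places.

Import duty: EUR 21558.36

Import duty = 5037 × 4.28 = 21558.36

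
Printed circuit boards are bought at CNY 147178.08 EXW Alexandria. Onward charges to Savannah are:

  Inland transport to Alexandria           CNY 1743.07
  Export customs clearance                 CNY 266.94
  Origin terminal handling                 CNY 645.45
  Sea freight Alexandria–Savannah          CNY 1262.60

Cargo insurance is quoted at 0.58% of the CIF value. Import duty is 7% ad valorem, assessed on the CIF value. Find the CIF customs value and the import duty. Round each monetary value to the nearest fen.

Let C be the CIF value. C = EXW price + pre-shipment costs + freight + 0.58% × C
C − 0.58% × C = 147178.08 + 1743.07 + 266.94 + 645.45 + 1262.60
0.9942 × C = 151096.14
C = 151096.14 / 0.9942 = 151977.61
Insurance premium = 0.58% × 151977.61 = 881.47
Import duty = 151977.61 × 7% = 10638.43

CIF value: CNY 151977.61; import duty: CNY 10638.43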